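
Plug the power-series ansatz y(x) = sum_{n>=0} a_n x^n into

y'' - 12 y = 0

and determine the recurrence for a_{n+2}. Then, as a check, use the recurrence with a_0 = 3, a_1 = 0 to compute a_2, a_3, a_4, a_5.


Substitute y = sum_n a_n x^n into y'' + (const) y = 0.
y''(x) = sum_{n>=0} (n+2)(n+1) a_{n+2} x^n.
The ODE becomes sum_n [(n+2)(n+1) a_{n+2} - 12 a_n] x^n = 0.
Setting each coefficient to zero gives the recurrence:
  (n+2)(n+1) a_{n+2} - 12 a_n = 0,
  a_{n+2} = 12 / ((n+1)(n+2)) a_n.

Check with a_0 = 3, a_1 = 0 (apply the recurrence for n = 0, 1, 2, 3): a_0 = 3, a_1 = 0, a_2 = 18, a_3 = 0, a_4 = 18, a_5 = 0.

a_{n+2} = 12/((n+1)(n+2)) * a_n; check: a_0 = 3, a_1 = 0, a_2 = 18, a_3 = 0, a_4 = 18, a_5 = 0


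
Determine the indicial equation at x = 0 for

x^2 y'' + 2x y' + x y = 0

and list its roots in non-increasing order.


Divide by x^2 to reach normal form y'' + P_1(x) y' + P_2(x) y = 0 with P_1(x) = 2/x and P_2(x) = 1/x.
x = 0 is a singular point because the y'-coefficient 2/x has a pole at x = 0 and the y-coefficient 1/x has a pole at x = 0.
It is a regular singular point because x P_1(x) = p(x) = 2 and x^2 P_2(x) = q(x) = x are polynomials, hence analytic at x = 0.
p(0) = 2,  q(0) = 0.
Indicial equation: r(r-1) + p(0) r + q(0) = 0, i.e. r^2 + (p(0) - 1) r + q(0) = 0, i.e. r^2 + 1 r = 0.
Discriminant: (1)^2 - 4(0) = 1, so r = (-1 ± 1)/2.
Solving: r_1 = 0, r_2 = -1.

indicial: r^2 + 1 r = 0; roots r_1 = 0, r_2 = -1


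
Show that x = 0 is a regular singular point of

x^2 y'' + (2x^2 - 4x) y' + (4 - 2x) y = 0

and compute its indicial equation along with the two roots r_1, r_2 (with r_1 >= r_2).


Divide by x^2 to reach normal form y'' + P_1(x) y' + P_2(x) y = 0 with P_1(x) = 2 - 4/x and P_2(x) = -2/x + 4/x^2.
x = 0 is a singular point because the y'-coefficient 2 - 4/x has a pole at x = 0 and the y-coefficient -2/x + 4/x^2 has a pole at x = 0.
It is a regular singular point because x P_1(x) = p(x) = 2x - 4 and x^2 P_2(x) = q(x) = 4 - 2x are polynomials, hence analytic at x = 0.
p(0) = -4,  q(0) = 4.
Indicial equation: r(r-1) + p(0) r + q(0) = 0, i.e. r^2 + (p(0) - 1) r + q(0) = 0, i.e. r^2 - 5 r + 4 = 0.
Discriminant: (-5)^2 - 4(4) = 9, so r = (5 ± 3)/2.
Solving: r_1 = 4, r_2 = 1.

indicial: r^2 - 5 r + 4 = 0; roots r_1 = 4, r_2 = 1


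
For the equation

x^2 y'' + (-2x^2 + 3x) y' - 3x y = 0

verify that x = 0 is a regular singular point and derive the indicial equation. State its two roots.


Divide by x^2 to reach normal form y'' + P_1(x) y' + P_2(x) y = 0 with P_1(x) = -2 + 3/x and P_2(x) = -3/x.
x = 0 is a singular point because the y'-coefficient -2 + 3/x has a pole at x = 0 and the y-coefficient -3/x has a pole at x = 0.
It is a regular singular point because x P_1(x) = p(x) = 3 - 2x and x^2 P_2(x) = q(x) = -3x are polynomials, hence analytic at x = 0.
p(0) = 3,  q(0) = 0.
Indicial equation: r(r-1) + p(0) r + q(0) = 0, i.e. r^2 + (p(0) - 1) r + q(0) = 0, i.e. r^2 + 2 r = 0.
Discriminant: (2)^2 - 4(0) = 4, so r = (-2 ± 2)/2.
Solving: r_1 = 0, r_2 = -2.

indicial: r^2 + 2 r = 0; roots r_1 = 0, r_2 = -2


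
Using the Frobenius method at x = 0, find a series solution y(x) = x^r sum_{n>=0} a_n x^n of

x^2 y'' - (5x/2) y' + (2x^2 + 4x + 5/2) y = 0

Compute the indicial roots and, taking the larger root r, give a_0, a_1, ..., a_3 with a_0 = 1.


Write in Frobenius form y'' + (p(x)/x) y' + (q(x)/x^2) y = 0:
  p(x) = -5/2,  q(x) = 2x^2 + 4x + 5/2.
Indicial equation: r(r-1) + (-5/2) r + (5/2) = 0 -> roots r_1 = 5/2, r_2 = 1.
Take r = r_1 = 5/2. Let y(x) = x^r sum_{n>=0} a_n x^n with a_0 = 1.
Substitute y = x^r sum a_n x^n and match x^{r+n}. The recurrence is
  D(n) a_n + 4 a_{n-1} + 2 a_{n-2} = 0,  where D(n) = (r+n)(r+n-1) + (-5/2)(r+n) + (5/2).
  a_n = [-4 a_{n-1} - 2 a_{n-2}] / D(n).
Since the indicial polynomial factors as (r - r_1)(r - r_2), D(n) = (r_1 + n - r_1)(r_1 + n - r_2) = n(n + 3/2).
Evaluating step by step (a_0 = 1):
  n = 1: D(1) = 1(1 + 3/2) = 5/2; numerator = -4(1) = -4; a_1 = (-4)/(5/2) = -8/5
  n = 2: D(2) = 2(2 + 3/2) = 7; numerator = -4(-8/5) - 2(1) = 22/5; a_2 = (22/5)/(7) = 22/35
  n = 3: D(3) = 3(3 + 3/2) = 27/2; numerator = -4(22/35) - 2(-8/5) = 24/35; a_3 = (24/35)/(27/2) = 16/315

r = 5/2; a_0 = 1; a_1 = -8/5; a_2 = 22/35; a_3 = 16/315


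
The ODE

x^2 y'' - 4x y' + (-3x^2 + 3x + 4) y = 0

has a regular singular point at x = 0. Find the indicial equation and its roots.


Divide by x^2 to reach normal form y'' + P_1(x) y' + P_2(x) y = 0 with P_1(x) = -4/x and P_2(x) = -3 + 3/x + 4/x^2.
x = 0 is a singular point because the y'-coefficient -4/x has a pole at x = 0 and the y-coefficient -3 + 3/x + 4/x^2 has a pole at x = 0.
It is a regular singular point because x P_1(x) = p(x) = -4 and x^2 P_2(x) = q(x) = -3x^2 + 3x + 4 are polynomials, hence analytic at x = 0.
p(0) = -4,  q(0) = 4.
Indicial equation: r(r-1) + p(0) r + q(0) = 0, i.e. r^2 + (p(0) - 1) r + q(0) = 0, i.e. r^2 - 5 r + 4 = 0.
Discriminant: (-5)^2 - 4(4) = 9, so r = (5 ± 3)/2.
Solving: r_1 = 4, r_2 = 1.

indicial: r^2 - 5 r + 4 = 0; roots r_1 = 4, r_2 = 1


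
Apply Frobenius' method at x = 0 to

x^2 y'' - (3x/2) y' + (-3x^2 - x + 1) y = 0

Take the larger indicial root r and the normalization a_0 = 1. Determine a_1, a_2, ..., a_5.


Write in Frobenius form y'' + (p(x)/x) y' + (q(x)/x^2) y = 0:
  p(x) = -3/2,  q(x) = -3x^2 - x + 1.
Indicial equation: r(r-1) + (-3/2) r + (1) = 0 -> roots r_1 = 2, r_2 = 1/2.
Take r = r_1 = 2. Let y(x) = x^r sum_{n>=0} a_n x^n with a_0 = 1.
Substitute y = x^r sum a_n x^n and match x^{r+n}. The recurrence is
  D(n) a_n - 1 a_{n-1} - 3 a_{n-2} = 0,  where D(n) = (r+n)(r+n-1) + (-3/2)(r+n) + (1).
  a_n = [1 a_{n-1} + 3 a_{n-2}] / D(n).
Since the indicial polynomial factors as (r - r_1)(r - r_2), D(n) = (r_1 + n - r_1)(r_1 + n - r_2) = n(n + 3/2).
Evaluating step by step (a_0 = 1):
  n = 1: D(1) = 1(1 + 3/2) = 5/2; numerator = 1(1) = 1; a_1 = (1)/(5/2) = 2/5
  n = 2: D(2) = 2(2 + 3/2) = 7; numerator = 1(2/5) + 3(1) = 17/5; a_2 = (17/5)/(7) = 17/35
  n = 3: D(3) = 3(3 + 3/2) = 27/2; numerator = 1(17/35) + 3(2/5) = 59/35; a_3 = (59/35)/(27/2) = 118/945
  n = 4: D(4) = 4(4 + 3/2) = 22; numerator = 1(118/945) + 3(17/35) = 299/189; a_4 = (299/189)/(22) = 299/4158
  n = 5: D(5) = 5(5 + 3/2) = 65/2; numerator = 1(299/4158) + 3(118/945) = 9283/20790; a_5 = (9283/20790)/(65/2) = 9283/675675

r = 2; a_0 = 1; a_1 = 2/5; a_2 = 17/35; a_3 = 118/945; a_4 = 299/4158; a_5 = 9283/675675


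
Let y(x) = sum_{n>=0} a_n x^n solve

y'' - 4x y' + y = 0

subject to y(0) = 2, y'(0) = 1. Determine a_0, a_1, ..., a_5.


Ansatz: y(x) = sum_{n>=0} a_n x^n, so y'(x) = sum_{n>=1} n a_n x^(n-1) and y''(x) = sum_{n>=2} n(n-1) a_n x^(n-2).
Substitute into P(x) y'' + Q(x) y' + R(x) y = 0 with P(x) = 1, Q(x) = -4x, R(x) = 1, and match powers of x.
Initial conditions: a_0 = 2, a_1 = 1.
Setting the coefficient of each power of x to zero and solving order by order (substituting the coefficients already found):
  x^0: 2 a_2 + a_0 = 0  ->  2 a_2 = -a_0 = -2  ->  a_2 = -1
  x^1: 6 a_3 - 3 a_1 = 0  ->  6 a_3 = 3 a_1 = 3  ->  a_3 = 1/2
  x^2: 12 a_4 - 7 a_2 = 0  ->  12 a_4 = 7 a_2 = -7  ->  a_4 = -7/12
  x^3: 20 a_5 - 11 a_3 = 0  ->  20 a_5 = 11 a_3 = 11/2  ->  a_5 = 11/40
Truncated series: y(x) = 2 + x - x^2 + (1/2) x^3 - (7/12) x^4 + (11/40) x^5 + O(x^6).

a_0 = 2; a_1 = 1; a_2 = -1; a_3 = 1/2; a_4 = -7/12; a_5 = 11/40


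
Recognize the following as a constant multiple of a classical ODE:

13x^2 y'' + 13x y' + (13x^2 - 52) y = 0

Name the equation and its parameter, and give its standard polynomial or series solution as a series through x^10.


All three coefficients share the factor 13; dividing through by 13 gives  x^2 y'' + x y' + (x^2 - 4) y = 0.
This matches the Bessel equation x^2 y'' + x y' + (x^2 - nu^2) y = 0 with nu^2 = 4, so nu = 2; the solution bounded at x = 0 is J_2(x).
Frobenius at x = 0: indicial roots ±nu; for r = nu the recurrence k(k + 2nu) c_k = -c_{k-2} gives the standard series J_nu(x) = sum_{k>=0} (-1)^k / (k! (k+nu)!) (x/2)^(2k+nu). Evaluate the first 5 terms:
  k = 0: (-1)^0 / (0! * 2! * 2^2) x^2 = 1/(1*2*4) x^2 = (1/8) x^2
  k = 1: (-1)^1 / (1! * 3! * 2^4) x^4 = -1/(1*6*16) x^4 = (-1/96) x^4
  k = 2: (-1)^2 / (2! * 4! * 2^6) x^6 = 1/(2*24*64) x^6 = (1/3072) x^6
  k = 3: (-1)^3 / (3! * 5! * 2^8) x^8 = -1/(6*120*256) x^8 = (-1/184320) x^8
  k = 4: (-1)^4 / (4! * 6! * 2^10) x^10 = 1/(24*720*1024) x^10 = (1/17694720) x^10
Hence J_2(x) = x^10/17694720 - x^8/184320 + x^6/3072 - x^4/96 + x^2/8 + ....

J_2(x); series = x^10/17694720 - x^8/184320 + x^6/3072 - x^4/96 + x^2/8


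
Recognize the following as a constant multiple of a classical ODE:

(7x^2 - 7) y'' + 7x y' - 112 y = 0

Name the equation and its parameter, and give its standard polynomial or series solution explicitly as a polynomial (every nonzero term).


All three coefficients share the factor -7; dividing through by -7 gives  (1 - x^2) y'' - x y' + 16 y = 0.
This matches the Chebyshev equation (1 - x^2) y'' - x y' + n^2 y = 0 (note the -x y' term, not -2x y') with n^2 = 16, so n = 4; the polynomial solution is T_4(x).
With y = sum_k a_k x^k, matching x^k gives (k+2)(k+1) a_{k+2} = (k^2 - n^2) a_k = (k - 4)(k + 4) a_k. The right side vanishes at k = 4, so the series with the parity of 4 terminates at degree 4.
Standard normalization: leading coefficient of T_n is 2^(n-1), so a_4 = 2^3 = 8. Work downward with a_k = (k+1)(k+2) a_{k+2} / ((k - 4)(k + 4)):
  a_2 = (3)(4)(8) / ((2 - 4)(2 + 4)) = 96/(-12) = -8
  a_0 = (1)(2)(-8) / ((0 - 4)(0 + 4)) = -16/(-16) = 1
Hence T_4(x) = 8 x^4 - 8 x^2 + 1.

T_4(x); series = 8 x^4 - 8 x^2 + 1


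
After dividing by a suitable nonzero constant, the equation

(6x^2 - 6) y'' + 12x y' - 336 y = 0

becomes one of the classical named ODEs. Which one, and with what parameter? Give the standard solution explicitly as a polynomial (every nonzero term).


All three coefficients share the factor -6; dividing through by -6 gives  (1 - x^2) y'' - 2x y' + 56 y = 0.
This matches the Legendre equation (1 - x^2) y'' - 2x y' + n(n+1) y = 0 (note the -2x y' term) with n(n+1) = 56, so n = 7; the polynomial solution is P_7(x).
With y = sum_k a_k x^k, matching x^k gives (k+2)(k+1) a_{k+2} = [k(k+1) - n(n+1)] a_k = (k - 7)(k + 8) a_k. The right side vanishes at k = 7, so the series with the parity of 7 terminates at degree 7.
Standard normalization (P_n(1) = 1): leading coefficient (2n)!/(2^n (n!)^2) = 87178291200/(128*25401600) = 429/16, so a_7 = 429/16. Work downward with a_k = (k+1)(k+2) a_{k+2} / ((k - 7)(k + 8)):
  a_5 = (6)(7)(429/16) / ((5 - 7)(5 + 8)) = (9009/8)/(-26) = -693/16
  a_3 = (4)(5)(-693/16) / ((3 - 7)(3 + 8)) = (-3465/4)/(-44) = 315/16
  a_1 = (2)(3)(315/16) / ((1 - 7)(1 + 8)) = (945/8)/(-54) = -35/16
Hence P_7(x) = 429 x^7/16 - 693 x^5/16 + 315 x^3/16 - 35 x/16.

P_7(x); series = 429 x^7/16 - 693 x^5/16 + 315 x^3/16 - 35 x/16


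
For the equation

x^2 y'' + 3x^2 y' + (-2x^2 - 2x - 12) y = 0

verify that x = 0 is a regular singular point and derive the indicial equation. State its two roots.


Divide by x^2 to reach normal form y'' + P_1(x) y' + P_2(x) y = 0 with P_1(x) = 3 and P_2(x) = -2 - 2/x - 12/x^2.
x = 0 is a singular point because the y-coefficient -2 - 2/x - 12/x^2 has a pole at x = 0.
It is a regular singular point because x P_1(x) = p(x) = 3x and x^2 P_2(x) = q(x) = -2x^2 - 2x - 12 are polynomials, hence analytic at x = 0.
p(0) = 0,  q(0) = -12.
Indicial equation: r(r-1) + p(0) r + q(0) = 0, i.e. r^2 + (p(0) - 1) r + q(0) = 0, i.e. r^2 - 1 r - 12 = 0.
Discriminant: (-1)^2 - 4(-12) = 49, so r = (1 ± 7)/2.
Solving: r_1 = 4, r_2 = -3.

indicial: r^2 - 1 r - 12 = 0; roots r_1 = 4, r_2 = -3


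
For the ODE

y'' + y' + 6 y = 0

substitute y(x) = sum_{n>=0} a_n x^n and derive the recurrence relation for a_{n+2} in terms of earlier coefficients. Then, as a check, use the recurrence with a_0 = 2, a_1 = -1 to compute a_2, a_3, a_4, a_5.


Substitute y = sum_n a_n x^n.
y''(x) has coefficient (n+2)(n+1) a_{n+2} at x^n;
y'(x) has coefficient (n+1) a_{n+1} at x^n;
6 y(x) has coefficient 6 a_n at x^n.
Matching x^n: (n+2)(n+1) a_{n+2} + (n+1) a_{n+1} + 6 a_n = 0.
Thus a_{n+2} = [-(n+1) a_{n+1} - 6 a_n] / ((n+1)(n+2)).

Check with a_0 = 2, a_1 = -1 (apply the recurrence for n = 0, 1, 2, 3): a_0 = 2, a_1 = -1, a_2 = -11/2, a_3 = 17/6, a_4 = 49/24, a_5 = -151/120.

a_(n+2) = [-(n+1) a_(n+1) - 6 a_n] / ((n+1)(n+2)); check: a_0 = 2, a_1 = -1, a_2 = -11/2, a_3 = 17/6, a_4 = 49/24, a_5 = -151/120


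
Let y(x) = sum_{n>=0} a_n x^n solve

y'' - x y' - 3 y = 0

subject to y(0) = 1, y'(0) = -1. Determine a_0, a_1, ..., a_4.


Ansatz: y(x) = sum_{n>=0} a_n x^n, so y'(x) = sum_{n>=1} n a_n x^(n-1) and y''(x) = sum_{n>=2} n(n-1) a_n x^(n-2).
Substitute into P(x) y'' + Q(x) y' + R(x) y = 0 with P(x) = 1, Q(x) = -x, R(x) = -3, and match powers of x.
Initial conditions: a_0 = 1, a_1 = -1.
Setting the coefficient of each power of x to zero and solving order by order (substituting the coefficients already found):
  x^0: 2 a_2 - 3 a_0 = 0  ->  2 a_2 = 3 a_0 = 3  ->  a_2 = 3/2
  x^1: 6 a_3 - 4 a_1 = 0  ->  6 a_3 = 4 a_1 = -4  ->  a_3 = -2/3
  x^2: 12 a_4 - 5 a_2 = 0  ->  12 a_4 = 5 a_2 = 15/2  ->  a_4 = 5/8
Truncated series: y(x) = 1 - x + (3/2) x^2 - (2/3) x^3 + (5/8) x^4 + O(x^5).

a_0 = 1; a_1 = -1; a_2 = 3/2; a_3 = -2/3; a_4 = 5/8


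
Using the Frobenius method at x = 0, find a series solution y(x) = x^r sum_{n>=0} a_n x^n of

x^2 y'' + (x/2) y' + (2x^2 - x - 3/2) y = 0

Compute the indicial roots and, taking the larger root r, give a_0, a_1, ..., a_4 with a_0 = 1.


Write in Frobenius form y'' + (p(x)/x) y' + (q(x)/x^2) y = 0:
  p(x) = 1/2,  q(x) = 2x^2 - x - 3/2.
Indicial equation: r(r-1) + (1/2) r + (-3/2) = 0 -> roots r_1 = 3/2, r_2 = -1.
Take r = r_1 = 3/2. Let y(x) = x^r sum_{n>=0} a_n x^n with a_0 = 1.
Substitute y = x^r sum a_n x^n and match x^{r+n}. The recurrence is
  D(n) a_n - 1 a_{n-1} + 2 a_{n-2} = 0,  where D(n) = (r+n)(r+n-1) + (1/2)(r+n) + (-3/2).
  a_n = [1 a_{n-1} - 2 a_{n-2}] / D(n).
Since the indicial polynomial factors as (r - r_1)(r - r_2), D(n) = (r_1 + n - r_1)(r_1 + n - r_2) = n(n + 5/2).
Evaluating step by step (a_0 = 1):
  n = 1: D(1) = 1(1 + 5/2) = 7/2; numerator = 1(1) = 1; a_1 = (1)/(7/2) = 2/7
  n = 2: D(2) = 2(2 + 5/2) = 9; numerator = 1(2/7) - 2(1) = -12/7; a_2 = (-12/7)/(9) = -4/21
  n = 3: D(3) = 3(3 + 5/2) = 33/2; numerator = 1(-4/21) - 2(2/7) = -16/21; a_3 = (-16/21)/(33/2) = -32/693
  n = 4: D(4) = 4(4 + 5/2) = 26; numerator = 1(-32/693) - 2(-4/21) = 232/693; a_4 = (232/693)/(26) = 116/9009

r = 3/2; a_0 = 1; a_1 = 2/7; a_2 = -4/21; a_3 = -32/693; a_4 = 116/9009


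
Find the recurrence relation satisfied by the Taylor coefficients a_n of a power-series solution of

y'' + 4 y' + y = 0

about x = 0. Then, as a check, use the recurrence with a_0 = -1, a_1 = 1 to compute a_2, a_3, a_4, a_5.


Substitute y = sum_n a_n x^n.
y''(x) has coefficient (n+2)(n+1) a_{n+2} at x^n;
4 y'(x) has coefficient 4 (n+1) a_{n+1} at x^n;
y(x) has coefficient 1 a_n at x^n.
Matching x^n: (n+2)(n+1) a_{n+2} + 4 (n+1) a_{n+1} + 1 a_n = 0.
Thus a_{n+2} = [-4 (n+1) a_{n+1} - 1 a_n] / ((n+1)(n+2)).

Check with a_0 = -1, a_1 = 1 (apply the recurrence for n = 0, 1, 2, 3): a_0 = -1, a_1 = 1, a_2 = -3/2, a_3 = 11/6, a_4 = -41/24, a_5 = 51/40.

a_(n+2) = [-4 (n+1) a_(n+1) - 1 a_n] / ((n+1)(n+2)); check: a_0 = -1, a_1 = 1, a_2 = -3/2, a_3 = 11/6, a_4 = -41/24, a_5 = 51/40


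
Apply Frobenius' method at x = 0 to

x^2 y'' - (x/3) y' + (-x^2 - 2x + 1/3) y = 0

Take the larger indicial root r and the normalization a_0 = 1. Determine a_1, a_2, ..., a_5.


Write in Frobenius form y'' + (p(x)/x) y' + (q(x)/x^2) y = 0:
  p(x) = -1/3,  q(x) = -x^2 - 2x + 1/3.
Indicial equation: r(r-1) + (-1/3) r + (1/3) = 0 -> roots r_1 = 1, r_2 = 1/3.
Take r = r_1 = 1. Let y(x) = x^r sum_{n>=0} a_n x^n with a_0 = 1.
Substitute y = x^r sum a_n x^n and match x^{r+n}. The recurrence is
  D(n) a_n - 2 a_{n-1} - 1 a_{n-2} = 0,  where D(n) = (r+n)(r+n-1) + (-1/3)(r+n) + (1/3).
  a_n = [2 a_{n-1} + 1 a_{n-2}] / D(n).
Since the indicial polynomial factors as (r - r_1)(r - r_2), D(n) = (r_1 + n - r_1)(r_1 + n - r_2) = n(n + 2/3).
Evaluating step by step (a_0 = 1):
  n = 1: D(1) = 1(1 + 2/3) = 5/3; numerator = 2(1) = 2; a_1 = (2)/(5/3) = 6/5
  n = 2: D(2) = 2(2 + 2/3) = 16/3; numerator = 2(6/5) + 1(1) = 17/5; a_2 = (17/5)/(16/3) = 51/80
  n = 3: D(3) = 3(3 + 2/3) = 11; numerator = 2(51/80) + 1(6/5) = 99/40; a_3 = (99/40)/(11) = 9/40
  n = 4: D(4) = 4(4 + 2/3) = 56/3; numerator = 2(9/40) + 1(51/80) = 87/80; a_4 = (87/80)/(56/3) = 261/4480
  n = 5: D(5) = 5(5 + 2/3) = 85/3; numerator = 2(261/4480) + 1(9/40) = 153/448; a_5 = (153/448)/(85/3) = 27/2240

r = 1; a_0 = 1; a_1 = 6/5; a_2 = 51/80; a_3 = 9/40; a_4 = 261/4480; a_5 = 27/2240


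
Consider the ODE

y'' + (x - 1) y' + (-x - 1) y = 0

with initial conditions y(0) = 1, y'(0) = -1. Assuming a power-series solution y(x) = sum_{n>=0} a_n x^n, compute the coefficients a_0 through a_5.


Ansatz: y(x) = sum_{n>=0} a_n x^n, so y'(x) = sum_{n>=1} n a_n x^(n-1) and y''(x) = sum_{n>=2} n(n-1) a_n x^(n-2).
Substitute into P(x) y'' + Q(x) y' + R(x) y = 0 with P(x) = 1, Q(x) = x - 1, R(x) = -x - 1, and match powers of x.
Initial conditions: a_0 = 1, a_1 = -1.
Setting the coefficient of each power of x to zero and solving order by order (substituting the coefficients already found):
  x^0: 2 a_2 - a_1 - a_0 = 0  ->  2 a_2 = a_1 + a_0 = 0  ->  a_2 = 0
  x^1: 6 a_3 - 2 a_2 - a_0 = 0  ->  6 a_3 = 2 a_2 + a_0 = 1  ->  a_3 = 1/6
  x^2: 12 a_4 - 3 a_3 + a_2 - a_1 = 0  ->  12 a_4 = 3 a_3 - a_2 + a_1 = -1/2  ->  a_4 = -1/24
  x^3: 20 a_5 - 4 a_4 + 2 a_3 - a_2 = 0  ->  20 a_5 = 4 a_4 - 2 a_3 + a_2 = -1/2  ->  a_5 = -1/40
Truncated series: y(x) = 1 - x + (1/6) x^3 - (1/24) x^4 - (1/40) x^5 + O(x^6).

a_0 = 1; a_1 = -1; a_2 = 0; a_3 = 1/6; a_4 = -1/24; a_5 = -1/40


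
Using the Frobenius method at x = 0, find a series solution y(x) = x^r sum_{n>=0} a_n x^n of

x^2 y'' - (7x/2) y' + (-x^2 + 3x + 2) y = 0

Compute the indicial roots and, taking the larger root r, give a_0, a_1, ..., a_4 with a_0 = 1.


Write in Frobenius form y'' + (p(x)/x) y' + (q(x)/x^2) y = 0:
  p(x) = -7/2,  q(x) = -x^2 + 3x + 2.
Indicial equation: r(r-1) + (-7/2) r + (2) = 0 -> roots r_1 = 4, r_2 = 1/2.
Take r = r_1 = 4. Let y(x) = x^r sum_{n>=0} a_n x^n with a_0 = 1.
Substitute y = x^r sum a_n x^n and match x^{r+n}. The recurrence is
  D(n) a_n + 3 a_{n-1} - 1 a_{n-2} = 0,  where D(n) = (r+n)(r+n-1) + (-7/2)(r+n) + (2).
  a_n = [-3 a_{n-1} + 1 a_{n-2}] / D(n).
Since the indicial polynomial factors as (r - r_1)(r - r_2), D(n) = (r_1 + n - r_1)(r_1 + n - r_2) = n(n + 7/2).
Evaluating step by step (a_0 = 1):
  n = 1: D(1) = 1(1 + 7/2) = 9/2; numerator = -3(1) = -3; a_1 = (-3)/(9/2) = -2/3
  n = 2: D(2) = 2(2 + 7/2) = 11; numerator = -3(-2/3) + 1(1) = 3; a_2 = (3)/(11) = 3/11
  n = 3: D(3) = 3(3 + 7/2) = 39/2; numerator = -3(3/11) + 1(-2/3) = -49/33; a_3 = (-49/33)/(39/2) = -98/1287
  n = 4: D(4) = 4(4 + 7/2) = 30; numerator = -3(-98/1287) + 1(3/11) = 215/429; a_4 = (215/429)/(30) = 43/2574

r = 4; a_0 = 1; a_1 = -2/3; a_2 = 3/11; a_3 = -98/1287; a_4 = 43/2574


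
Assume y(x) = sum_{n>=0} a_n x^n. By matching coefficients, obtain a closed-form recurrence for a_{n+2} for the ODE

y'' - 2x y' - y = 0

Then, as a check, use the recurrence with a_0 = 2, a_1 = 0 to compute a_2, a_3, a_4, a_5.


Substitute y = sum_n a_n x^n.
y''(x) has coefficient (n+2)(n+1) a_{n+2} at x^n;
-2 x y'(x) has coefficient -2 n a_n at x^n (shift);
-y(x) has coefficient -1 a_n at x^n.
Matching x^n: (n+2)(n+1) a_{n+2} + (-2n - 1) a_n = 0.
Thus a_{n+2} = (2n + 1) / ((n+1)(n+2)) * a_n.

Check with a_0 = 2, a_1 = 0 (apply the recurrence for n = 0, 1, 2, 3): a_0 = 2, a_1 = 0, a_2 = 1, a_3 = 0, a_4 = 5/12, a_5 = 0.

a_(n+2) = (2n + 1) / ((n+1)(n+2)) * a_n; check: a_0 = 2, a_1 = 0, a_2 = 1, a_3 = 0, a_4 = 5/12, a_5 = 0


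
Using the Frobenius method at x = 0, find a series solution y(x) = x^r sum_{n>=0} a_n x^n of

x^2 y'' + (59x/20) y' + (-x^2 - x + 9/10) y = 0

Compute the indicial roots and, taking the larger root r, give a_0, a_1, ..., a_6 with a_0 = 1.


Write in Frobenius form y'' + (p(x)/x) y' + (q(x)/x^2) y = 0:
  p(x) = 59/20,  q(x) = -x^2 - x + 9/10.
Indicial equation: r(r-1) + (59/20) r + (9/10) = 0 -> roots r_1 = -3/4, r_2 = -6/5.
Take r = r_1 = -3/4. Let y(x) = x^r sum_{n>=0} a_n x^n with a_0 = 1.
Substitute y = x^r sum a_n x^n and match x^{r+n}. The recurrence is
  D(n) a_n - 1 a_{n-1} - 1 a_{n-2} = 0,  where D(n) = (r+n)(r+n-1) + (59/20)(r+n) + (9/10).
  a_n = [1 a_{n-1} + 1 a_{n-2}] / D(n).
Since the indicial polynomial factors as (r - r_1)(r - r_2), D(n) = (r_1 + n - r_1)(r_1 + n - r_2) = n(n + 9/20).
Evaluating step by step (a_0 = 1):
  n = 1: D(1) = 1(1 + 9/20) = 29/20; numerator = 1(1) = 1; a_1 = (1)/(29/20) = 20/29
  n = 2: D(2) = 2(2 + 9/20) = 49/10; numerator = 1(20/29) + 1(1) = 49/29; a_2 = (49/29)/(49/10) = 10/29
  n = 3: D(3) = 3(3 + 9/20) = 207/20; numerator = 1(10/29) + 1(20/29) = 30/29; a_3 = (30/29)/(207/20) = 200/2001
  n = 4: D(4) = 4(4 + 9/20) = 89/5; numerator = 1(200/2001) + 1(10/29) = 890/2001; a_4 = (890/2001)/(89/5) = 50/2001
  n = 5: D(5) = 5(5 + 9/20) = 109/4; numerator = 1(50/2001) + 1(200/2001) = 250/2001; a_5 = (250/2001)/(109/4) = 1000/218109
  n = 6: D(6) = 6(6 + 9/20) = 387/10; numerator = 1(1000/218109) + 1(50/2001) = 2150/72703; a_6 = (2150/72703)/(387/10) = 500/654327

r = -3/4; a_0 = 1; a_1 = 20/29; a_2 = 10/29; a_3 = 200/2001; a_4 = 50/2001; a_5 = 1000/218109; a_6 = 500/654327


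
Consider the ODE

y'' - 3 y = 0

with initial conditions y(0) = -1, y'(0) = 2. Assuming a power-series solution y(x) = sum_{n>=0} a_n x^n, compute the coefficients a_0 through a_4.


Ansatz: y(x) = sum_{n>=0} a_n x^n, so y'(x) = sum_{n>=1} n a_n x^(n-1) and y''(x) = sum_{n>=2} n(n-1) a_n x^(n-2).
Substitute into P(x) y'' + Q(x) y' + R(x) y = 0 with P(x) = 1, Q(x) = 0, R(x) = -3, and match powers of x.
Initial conditions: a_0 = -1, a_1 = 2.
Setting the coefficient of each power of x to zero and solving order by order (substituting the coefficients already found):
  x^0: 2 a_2 - 3 a_0 = 0  ->  2 a_2 = 3 a_0 = -3  ->  a_2 = -3/2
  x^1: 6 a_3 - 3 a_1 = 0  ->  6 a_3 = 3 a_1 = 6  ->  a_3 = 1
  x^2: 12 a_4 - 3 a_2 = 0  ->  12 a_4 = 3 a_2 = -9/2  ->  a_4 = -3/8
Truncated series: y(x) = -1 + 2 x - (3/2) x^2 + x^3 - (3/8) x^4 + O(x^5).

a_0 = -1; a_1 = 2; a_2 = -3/2; a_3 = 1; a_4 = -3/8


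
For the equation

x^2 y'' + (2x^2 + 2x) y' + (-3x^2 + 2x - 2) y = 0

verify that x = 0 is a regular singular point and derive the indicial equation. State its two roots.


Divide by x^2 to reach normal form y'' + P_1(x) y' + P_2(x) y = 0 with P_1(x) = 2 + 2/x and P_2(x) = -3 + 2/x - 2/x^2.
x = 0 is a singular point because the y'-coefficient 2 + 2/x has a pole at x = 0 and the y-coefficient -3 + 2/x - 2/x^2 has a pole at x = 0.
It is a regular singular point because x P_1(x) = p(x) = 2x + 2 and x^2 P_2(x) = q(x) = -3x^2 + 2x - 2 are polynomials, hence analytic at x = 0.
p(0) = 2,  q(0) = -2.
Indicial equation: r(r-1) + p(0) r + q(0) = 0, i.e. r^2 + (p(0) - 1) r + q(0) = 0, i.e. r^2 + 1 r - 2 = 0.
Discriminant: (1)^2 - 4(-2) = 9, so r = (-1 ± 3)/2.
Solving: r_1 = 1, r_2 = -2.

indicial: r^2 + 1 r - 2 = 0; roots r_1 = 1, r_2 = -2


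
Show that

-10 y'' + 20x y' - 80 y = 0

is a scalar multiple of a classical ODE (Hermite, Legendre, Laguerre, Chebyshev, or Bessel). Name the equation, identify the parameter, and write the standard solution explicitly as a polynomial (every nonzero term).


All three coefficients share the factor -10; dividing through by -10 gives  y'' - 2x y' + 8 y = 0.
This matches the Hermite equation y'' - 2x y' + 2n y = 0 with 2n = 8, so n = 4; the polynomial solution is H_4(x).
With y = sum_k a_k x^k, matching x^k gives (k+2)(k+1) a_{k+2} = 2(k - n) a_k = 2(k - 4) a_k. The right side vanishes at k = 4, so the series with the parity of 4 terminates at degree 4.
Standard normalization: leading coefficient of H_n is 2^n, so a_4 = 2^4 = 16. Work downward with a_k = (k+1)(k+2) a_{k+2} / (2(k - n)):
  a_2 = (3)(4)(16) / (2(2 - 4)) = 192/(-4) = -48
  a_0 = (1)(2)(-48) / (2(0 - 4)) = -96/(-8) = 12
Hence H_4(x) = 16 x^4 - 48 x^2 + 12.

H_4(x); series = 16 x^4 - 48 x^2 + 12


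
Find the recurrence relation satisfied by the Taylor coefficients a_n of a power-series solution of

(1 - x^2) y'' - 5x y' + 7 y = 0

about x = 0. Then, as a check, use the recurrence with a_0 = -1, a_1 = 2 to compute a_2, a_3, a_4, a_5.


Substitute y = sum_n a_n x^n.
(1 - 1 x^2) y'' contributes (n+2)(n+1) a_{n+2} - n(n-1) a_n at x^n.
-5 x y'(x) contributes -5 n a_n at x^n.
7 y(x) contributes 7 a_n at x^n.
Matching x^n: (n+2)(n+1) a_{n+2} + (-n(n-1) - 5 n + 7) a_n = 0.
Thus a_{n+2} = (n(n-1) + 5 n - 7) / ((n+1)(n+2)) * a_n.

Check with a_0 = -1, a_1 = 2 (apply the recurrence for n = 0, 1, 2, 3): a_0 = -1, a_1 = 2, a_2 = 7/2, a_3 = -2/3, a_4 = 35/24, a_5 = -7/15.

a_(n+2) = (n(n-1) + 5 n - 7) / ((n+1)(n+2)) * a_n; check: a_0 = -1, a_1 = 2, a_2 = 7/2, a_3 = -2/3, a_4 = 35/24, a_5 = -7/15


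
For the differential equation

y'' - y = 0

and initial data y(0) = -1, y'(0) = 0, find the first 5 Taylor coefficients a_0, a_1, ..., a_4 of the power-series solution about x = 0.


Ansatz: y(x) = sum_{n>=0} a_n x^n, so y'(x) = sum_{n>=1} n a_n x^(n-1) and y''(x) = sum_{n>=2} n(n-1) a_n x^(n-2).
Substitute into P(x) y'' + Q(x) y' + R(x) y = 0 with P(x) = 1, Q(x) = 0, R(x) = -1, and match powers of x.
Initial conditions: a_0 = -1, a_1 = 0.
Setting the coefficient of each power of x to zero and solving order by order (substituting the coefficients already found):
  x^0: 2 a_2 - a_0 = 0  ->  2 a_2 = a_0 = -1  ->  a_2 = -1/2
  x^1: 6 a_3 - a_1 = 0  ->  6 a_3 = a_1 = 0  ->  a_3 = 0
  x^2: 12 a_4 - a_2 = 0  ->  12 a_4 = a_2 = -1/2  ->  a_4 = -1/24
Truncated series: y(x) = -1 - (1/2) x^2 - (1/24) x^4 + O(x^5).

a_0 = -1; a_1 = 0; a_2 = -1/2; a_3 = 0; a_4 = -1/24


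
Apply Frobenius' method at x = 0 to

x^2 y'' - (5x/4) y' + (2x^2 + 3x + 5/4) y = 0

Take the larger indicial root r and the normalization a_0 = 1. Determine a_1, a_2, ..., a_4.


Write in Frobenius form y'' + (p(x)/x) y' + (q(x)/x^2) y = 0:
  p(x) = -5/4,  q(x) = 2x^2 + 3x + 5/4.
Indicial equation: r(r-1) + (-5/4) r + (5/4) = 0 -> roots r_1 = 5/4, r_2 = 1.
Take r = r_1 = 5/4. Let y(x) = x^r sum_{n>=0} a_n x^n with a_0 = 1.
Substitute y = x^r sum a_n x^n and match x^{r+n}. The recurrence is
  D(n) a_n + 3 a_{n-1} + 2 a_{n-2} = 0,  where D(n) = (r+n)(r+n-1) + (-5/4)(r+n) + (5/4).
  a_n = [-3 a_{n-1} - 2 a_{n-2}] / D(n).
Since the indicial polynomial factors as (r - r_1)(r - r_2), D(n) = (r_1 + n - r_1)(r_1 + n - r_2) = n(n + 1/4).
Evaluating step by step (a_0 = 1):
  n = 1: D(1) = 1(1 + 1/4) = 5/4; numerator = -3(1) = -3; a_1 = (-3)/(5/4) = -12/5
  n = 2: D(2) = 2(2 + 1/4) = 9/2; numerator = -3(-12/5) - 2(1) = 26/5; a_2 = (26/5)/(9/2) = 52/45
  n = 3: D(3) = 3(3 + 1/4) = 39/4; numerator = -3(52/45) - 2(-12/5) = 4/3; a_3 = (4/3)/(39/4) = 16/117
  n = 4: D(4) = 4(4 + 1/4) = 17; numerator = -3(16/117) - 2(52/45) = -1592/585; a_4 = (-1592/585)/(17) = -1592/9945

r = 5/4; a_0 = 1; a_1 = -12/5; a_2 = 52/45; a_3 = 16/117; a_4 = -1592/9945


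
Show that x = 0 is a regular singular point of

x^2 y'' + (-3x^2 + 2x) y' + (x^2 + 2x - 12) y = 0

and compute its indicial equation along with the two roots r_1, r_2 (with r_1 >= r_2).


Divide by x^2 to reach normal form y'' + P_1(x) y' + P_2(x) y = 0 with P_1(x) = -3 + 2/x and P_2(x) = 1 + 2/x - 12/x^2.
x = 0 is a singular point because the y'-coefficient -3 + 2/x has a pole at x = 0 and the y-coefficient 1 + 2/x - 12/x^2 has a pole at x = 0.
It is a regular singular point because x P_1(x) = p(x) = 2 - 3x and x^2 P_2(x) = q(x) = x^2 + 2x - 12 are polynomials, hence analytic at x = 0.
p(0) = 2,  q(0) = -12.
Indicial equation: r(r-1) + p(0) r + q(0) = 0, i.e. r^2 + (p(0) - 1) r + q(0) = 0, i.e. r^2 + 1 r - 12 = 0.
Discriminant: (1)^2 - 4(-12) = 49, so r = (-1 ± 7)/2.
Solving: r_1 = 3, r_2 = -4.

indicial: r^2 + 1 r - 12 = 0; roots r_1 = 3, r_2 = -4


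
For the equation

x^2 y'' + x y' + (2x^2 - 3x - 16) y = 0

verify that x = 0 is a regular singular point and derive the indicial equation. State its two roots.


Divide by x^2 to reach normal form y'' + P_1(x) y' + P_2(x) y = 0 with P_1(x) = 1/x and P_2(x) = 2 - 3/x - 16/x^2.
x = 0 is a singular point because the y'-coefficient 1/x has a pole at x = 0 and the y-coefficient 2 - 3/x - 16/x^2 has a pole at x = 0.
It is a regular singular point because x P_1(x) = p(x) = 1 and x^2 P_2(x) = q(x) = 2x^2 - 3x - 16 are polynomials, hence analytic at x = 0.
p(0) = 1,  q(0) = -16.
Indicial equation: r(r-1) + p(0) r + q(0) = 0, i.e. r^2 + (p(0) - 1) r + q(0) = 0, i.e. r^2 - 16 = 0.
Discriminant: (0)^2 - 4(-16) = 64, so r = (0 ± 8)/2.
Solving: r_1 = 4, r_2 = -4.

indicial: r^2 - 16 = 0; roots r_1 = 4, r_2 = -4


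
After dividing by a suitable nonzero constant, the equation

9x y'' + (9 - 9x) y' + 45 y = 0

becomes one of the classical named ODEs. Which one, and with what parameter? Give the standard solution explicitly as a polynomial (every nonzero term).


All three coefficients share the factor 9; dividing through by 9 gives  x y'' + (1 - x) y' + 5 y = 0.
This matches the Laguerre equation x y'' + (1 - x) y' + n y = 0 with n = 5; the polynomial solution is L_5(x).
With y = sum_k a_k x^k, matching x^k gives (k+1)k a_{k+1} + (k+1) a_{k+1} - k a_k + n a_k = 0, i.e. (k+1)^2 a_{k+1} = (k - n) a_k = (k - 5) a_k. The right side vanishes at k = 5, so the series terminates at degree 5.
Standard normalization L_n(0) = 1 gives a_0 = 1. Work upward with a_{k+1} = (k - 5) a_k / (k+1)^2:
  a_1 = (0 - 5)(1) / 1^2 = -5/1 = -5
  a_2 = (1 - 5)(-5) / 2^2 = 20/4 = 5
  a_3 = (2 - 5)(5) / 3^2 = -15/9 = -5/3
  a_4 = (3 - 5)(-5/3) / 4^2 = (10/3)/16 = 5/24
  a_5 = (4 - 5)(5/24) / 5^2 = (-5/24)/25 = -1/120
Hence L_5(x) = -x^5/120 + 5 x^4/24 - 5 x^3/3 + 5 x^2 - 5 x + 1.

L_5(x); series = -x^5/120 + 5 x^4/24 - 5 x^3/3 + 5 x^2 - 5 x + 1


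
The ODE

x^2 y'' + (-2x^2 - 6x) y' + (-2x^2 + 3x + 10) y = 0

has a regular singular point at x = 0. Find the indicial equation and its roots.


Divide by x^2 to reach normal form y'' + P_1(x) y' + P_2(x) y = 0 with P_1(x) = -2 - 6/x and P_2(x) = -2 + 3/x + 10/x^2.
x = 0 is a singular point because the y'-coefficient -2 - 6/x has a pole at x = 0 and the y-coefficient -2 + 3/x + 10/x^2 has a pole at x = 0.
It is a regular singular point because x P_1(x) = p(x) = -2x - 6 and x^2 P_2(x) = q(x) = -2x^2 + 3x + 10 are polynomials, hence analytic at x = 0.
p(0) = -6,  q(0) = 10.
Indicial equation: r(r-1) + p(0) r + q(0) = 0, i.e. r^2 + (p(0) - 1) r + q(0) = 0, i.e. r^2 - 7 r + 10 = 0.
Discriminant: (-7)^2 - 4(10) = 9, so r = (7 ± 3)/2.
Solving: r_1 = 5, r_2 = 2.

indicial: r^2 - 7 r + 10 = 0; roots r_1 = 5, r_2 = 2


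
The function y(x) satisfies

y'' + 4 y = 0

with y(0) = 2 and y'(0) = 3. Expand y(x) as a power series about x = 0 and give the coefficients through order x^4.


Ansatz: y(x) = sum_{n>=0} a_n x^n, so y'(x) = sum_{n>=1} n a_n x^(n-1) and y''(x) = sum_{n>=2} n(n-1) a_n x^(n-2).
Substitute into P(x) y'' + Q(x) y' + R(x) y = 0 with P(x) = 1, Q(x) = 0, R(x) = 4, and match powers of x.
Initial conditions: a_0 = 2, a_1 = 3.
Setting the coefficient of each power of x to zero and solving order by order (substituting the coefficients already found):
  x^0: 2 a_2 + 4 a_0 = 0  ->  2 a_2 = -4 a_0 = -8  ->  a_2 = -4
  x^1: 6 a_3 + 4 a_1 = 0  ->  6 a_3 = -4 a_1 = -12  ->  a_3 = -2
  x^2: 12 a_4 + 4 a_2 = 0  ->  12 a_4 = -4 a_2 = 16  ->  a_4 = 4/3
Truncated series: y(x) = 2 + 3 x - 4 x^2 - 2 x^3 + (4/3) x^4 + O(x^5).

a_0 = 2; a_1 = 3; a_2 = -4; a_3 = -2; a_4 = 4/3


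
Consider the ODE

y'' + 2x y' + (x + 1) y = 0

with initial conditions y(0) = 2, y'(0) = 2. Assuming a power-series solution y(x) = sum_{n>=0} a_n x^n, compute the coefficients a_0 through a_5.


Ansatz: y(x) = sum_{n>=0} a_n x^n, so y'(x) = sum_{n>=1} n a_n x^(n-1) and y''(x) = sum_{n>=2} n(n-1) a_n x^(n-2).
Substitute into P(x) y'' + Q(x) y' + R(x) y = 0 with P(x) = 1, Q(x) = 2x, R(x) = x + 1, and match powers of x.
Initial conditions: a_0 = 2, a_1 = 2.
Setting the coefficient of each power of x to zero and solving order by order (substituting the coefficients already found):
  x^0: 2 a_2 + a_0 = 0  ->  2 a_2 = -a_0 = -2  ->  a_2 = -1
  x^1: 6 a_3 + 3 a_1 + a_0 = 0  ->  6 a_3 = -3 a_1 - a_0 = -8  ->  a_3 = -4/3
  x^2: 12 a_4 + 5 a_2 + a_1 = 0  ->  12 a_4 = -5 a_2 - a_1 = 3  ->  a_4 = 1/4
  x^3: 20 a_5 + 7 a_3 + a_2 = 0  ->  20 a_5 = -7 a_3 - a_2 = 31/3  ->  a_5 = 31/60
Truncated series: y(x) = 2 + 2 x - x^2 - (4/3) x^3 + (1/4) x^4 + (31/60) x^5 + O(x^6).

a_0 = 2; a_1 = 2; a_2 = -1; a_3 = -4/3; a_4 = 1/4; a_5 = 31/60


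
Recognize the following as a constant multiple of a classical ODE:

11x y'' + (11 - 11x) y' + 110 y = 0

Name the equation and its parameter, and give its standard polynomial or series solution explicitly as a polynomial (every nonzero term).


All three coefficients share the factor 11; dividing through by 11 gives  x y'' + (1 - x) y' + 10 y = 0.
This matches the Laguerre equation x y'' + (1 - x) y' + n y = 0 with n = 10; the polynomial solution is L_10(x).
With y = sum_k a_k x^k, matching x^k gives (k+1)k a_{k+1} + (k+1) a_{k+1} - k a_k + n a_k = 0, i.e. (k+1)^2 a_{k+1} = (k - n) a_k = (k - 10) a_k. The right side vanishes at k = 10, so the series terminates at degree 10.
Standard normalization L_n(0) = 1 gives a_0 = 1. Work upward with a_{k+1} = (k - 10) a_k / (k+1)^2:
  a_1 = (0 - 10)(1) / 1^2 = -10/1 = -10
  a_2 = (1 - 10)(-10) / 2^2 = 90/4 = 45/2
  a_3 = (2 - 10)(45/2) / 3^2 = -180/9 = -20
  a_4 = (3 - 10)(-20) / 4^2 = 140/16 = 35/4
  a_5 = (4 - 10)(35/4) / 5^2 = (-105/2)/25 = -21/10
  a_6 = (5 - 10)(-21/10) / 6^2 = (21/2)/36 = 7/24
  a_7 = (6 - 10)(7/24) / 7^2 = (-7/6)/49 = -1/42
  a_8 = (7 - 10)(-1/42) / 8^2 = (1/14)/64 = 1/896
  a_9 = (8 - 10)(1/896) / 9^2 = (-1/448)/81 = -1/36288
  a_10 = (9 - 10)(-1/36288) / 10^2 = (1/36288)/100 = 1/3628800
Hence L_10(x) = x^10/3628800 - x^9/36288 + x^8/896 - x^7/42 + 7 x^6/24 - 21 x^5/10 + 35 x^4/4 - 20 x^3 + 45 x^2/2 - 10 x + 1.

L_10(x); series = x^10/3628800 - x^9/36288 + x^8/896 - x^7/42 + 7 x^6/24 - 21 x^5/10 + 35 x^4/4 - 20 x^3 + 45 x^2/2 - 10 x + 1


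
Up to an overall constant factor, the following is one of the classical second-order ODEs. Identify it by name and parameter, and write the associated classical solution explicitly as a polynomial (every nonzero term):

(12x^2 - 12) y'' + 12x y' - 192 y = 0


All three coefficients share the factor -12; dividing through by -12 gives  (1 - x^2) y'' - x y' + 16 y = 0.
This matches the Chebyshev equation (1 - x^2) y'' - x y' + n^2 y = 0 (note the -x y' term, not -2x y') with n^2 = 16, so n = 4; the polynomial solution is T_4(x).
With y = sum_k a_k x^k, matching x^k gives (k+2)(k+1) a_{k+2} = (k^2 - n^2) a_k = (k - 4)(k + 4) a_k. The right side vanishes at k = 4, so the series with the parity of 4 terminates at degree 4.
Standard normalization: leading coefficient of T_n is 2^(n-1), so a_4 = 2^3 = 8. Work downward with a_k = (k+1)(k+2) a_{k+2} / ((k - 4)(k + 4)):
  a_2 = (3)(4)(8) / ((2 - 4)(2 + 4)) = 96/(-12) = -8
  a_0 = (1)(2)(-8) / ((0 - 4)(0 + 4)) = -16/(-16) = 1
Hence T_4(x) = 8 x^4 - 8 x^2 + 1.

T_4(x); series = 8 x^4 - 8 x^2 + 1


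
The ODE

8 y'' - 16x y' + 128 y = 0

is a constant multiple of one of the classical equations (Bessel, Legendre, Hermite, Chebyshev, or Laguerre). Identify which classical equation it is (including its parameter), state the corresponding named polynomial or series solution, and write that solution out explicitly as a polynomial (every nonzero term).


All three coefficients share the factor 8; dividing through by 8 gives  y'' - 2x y' + 16 y = 0.
This matches the Hermite equation y'' - 2x y' + 2n y = 0 with 2n = 16, so n = 8; the polynomial solution is H_8(x).
With y = sum_k a_k x^k, matching x^k gives (k+2)(k+1) a_{k+2} = 2(k - n) a_k = 2(k - 8) a_k. The right side vanishes at k = 8, so the series with the parity of 8 terminates at degree 8.
Standard normalization: leading coefficient of H_n is 2^n, so a_8 = 2^8 = 256. Work downward with a_k = (k+1)(k+2) a_{k+2} / (2(k - n)):
  a_6 = (7)(8)(256) / (2(6 - 8)) = 14336/(-4) = -3584
  a_4 = (5)(6)(-3584) / (2(4 - 8)) = -107520/(-8) = 13440
  a_2 = (3)(4)(13440) / (2(2 - 8)) = 161280/(-12) = -13440
  a_0 = (1)(2)(-13440) / (2(0 - 8)) = -26880/(-16) = 1680
Hence H_8(x) = 256 x^8 - 3584 x^6 + 13440 x^4 - 13440 x^2 + 1680.

H_8(x); series = 256 x^8 - 3584 x^6 + 13440 x^4 - 13440 x^2 + 1680


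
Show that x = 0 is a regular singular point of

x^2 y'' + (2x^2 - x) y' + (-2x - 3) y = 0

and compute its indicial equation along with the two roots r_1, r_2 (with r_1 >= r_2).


Divide by x^2 to reach normal form y'' + P_1(x) y' + P_2(x) y = 0 with P_1(x) = 2 - 1/x and P_2(x) = -2/x - 3/x^2.
x = 0 is a singular point because the y'-coefficient 2 - 1/x has a pole at x = 0 and the y-coefficient -2/x - 3/x^2 has a pole at x = 0.
It is a regular singular point because x P_1(x) = p(x) = 2x - 1 and x^2 P_2(x) = q(x) = -2x - 3 are polynomials, hence analytic at x = 0.
p(0) = -1,  q(0) = -3.
Indicial equation: r(r-1) + p(0) r + q(0) = 0, i.e. r^2 + (p(0) - 1) r + q(0) = 0, i.e. r^2 - 2 r - 3 = 0.
Discriminant: (-2)^2 - 4(-3) = 16, so r = (2 ± 4)/2.
Solving: r_1 = 3, r_2 = -1.

indicial: r^2 - 2 r - 3 = 0; roots r_1 = 3, r_2 = -1


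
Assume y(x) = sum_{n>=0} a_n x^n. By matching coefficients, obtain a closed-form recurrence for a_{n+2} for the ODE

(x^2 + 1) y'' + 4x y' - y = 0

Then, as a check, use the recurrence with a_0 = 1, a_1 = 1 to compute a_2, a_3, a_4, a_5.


Substitute y = sum_n a_n x^n.
(1 + 1 x^2) y'' contributes (n+2)(n+1) a_{n+2} + n(n-1) a_n at x^n.
4 x y'(x) contributes 4 n a_n at x^n.
-y(x) contributes -1 a_n at x^n.
Matching x^n: (n+2)(n+1) a_{n+2} + (n(n-1) + 4 n - 1) a_n = 0.
Thus a_{n+2} = (-n(n-1) - 4 n + 1) / ((n+1)(n+2)) * a_n.

Check with a_0 = 1, a_1 = 1 (apply the recurrence for n = 0, 1, 2, 3): a_0 = 1, a_1 = 1, a_2 = 1/2, a_3 = -1/2, a_4 = -3/8, a_5 = 17/40.

a_(n+2) = (-n(n-1) - 4 n + 1) / ((n+1)(n+2)) * a_n; check: a_0 = 1, a_1 = 1, a_2 = 1/2, a_3 = -1/2, a_4 = -3/8, a_5 = 17/40


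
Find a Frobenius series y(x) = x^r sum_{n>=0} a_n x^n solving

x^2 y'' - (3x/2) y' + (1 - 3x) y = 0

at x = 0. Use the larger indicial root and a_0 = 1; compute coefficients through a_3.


Write in Frobenius form y'' + (p(x)/x) y' + (q(x)/x^2) y = 0:
  p(x) = -3/2,  q(x) = 1 - 3x.
Indicial equation: r(r-1) + (-3/2) r + (1) = 0 -> roots r_1 = 2, r_2 = 1/2.
Take r = r_1 = 2. Let y(x) = x^r sum_{n>=0} a_n x^n with a_0 = 1.
Substitute y = x^r sum a_n x^n and match x^{r+n}. The recurrence is
  D(n) a_n - 3 a_{n-1} = 0,  where D(n) = (r+n)(r+n-1) + (-3/2)(r+n) + (1).
  a_n = 3 / D(n) * a_{n-1}.
Since the indicial polynomial factors as (r - r_1)(r - r_2), D(n) = (r_1 + n - r_1)(r_1 + n - r_2) = n(n + 3/2).
Evaluating step by step (a_0 = 1):
  n = 1: D(1) = 1(1 + 3/2) = 5/2; numerator = 3(1) = 3; a_1 = (3)/(5/2) = 6/5
  n = 2: D(2) = 2(2 + 3/2) = 7; numerator = 3(6/5) = 18/5; a_2 = (18/5)/(7) = 18/35
  n = 3: D(3) = 3(3 + 3/2) = 27/2; numerator = 3(18/35) = 54/35; a_3 = (54/35)/(27/2) = 4/35

r = 2; a_0 = 1; a_1 = 6/5; a_2 = 18/35; a_3 = 4/35


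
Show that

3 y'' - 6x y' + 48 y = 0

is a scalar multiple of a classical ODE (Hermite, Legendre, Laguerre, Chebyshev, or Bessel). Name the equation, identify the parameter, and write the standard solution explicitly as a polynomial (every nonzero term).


All three coefficients share the factor 3; dividing through by 3 gives  y'' - 2x y' + 16 y = 0.
This matches the Hermite equation y'' - 2x y' + 2n y = 0 with 2n = 16, so n = 8; the polynomial solution is H_8(x).
With y = sum_k a_k x^k, matching x^k gives (k+2)(k+1) a_{k+2} = 2(k - n) a_k = 2(k - 8) a_k. The right side vanishes at k = 8, so the series with the parity of 8 terminates at degree 8.
Standard normalization: leading coefficient of H_n is 2^n, so a_8 = 2^8 = 256. Work downward with a_k = (k+1)(k+2) a_{k+2} / (2(k - n)):
  a_6 = (7)(8)(256) / (2(6 - 8)) = 14336/(-4) = -3584
  a_4 = (5)(6)(-3584) / (2(4 - 8)) = -107520/(-8) = 13440
  a_2 = (3)(4)(13440) / (2(2 - 8)) = 161280/(-12) = -13440
  a_0 = (1)(2)(-13440) / (2(0 - 8)) = -26880/(-16) = 1680
Hence H_8(x) = 256 x^8 - 3584 x^6 + 13440 x^4 - 13440 x^2 + 1680.

H_8(x); series = 256 x^8 - 3584 x^6 + 13440 x^4 - 13440 x^2 + 1680


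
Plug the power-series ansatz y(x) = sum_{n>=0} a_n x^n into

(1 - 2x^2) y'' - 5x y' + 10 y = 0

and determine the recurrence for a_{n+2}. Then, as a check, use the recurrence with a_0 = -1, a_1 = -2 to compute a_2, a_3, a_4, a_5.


Substitute y = sum_n a_n x^n.
(1 - 2 x^2) y'' contributes (n+2)(n+1) a_{n+2} - 2 n(n-1) a_n at x^n.
-5 x y'(x) contributes -5 n a_n at x^n.
10 y(x) contributes 10 a_n at x^n.
Matching x^n: (n+2)(n+1) a_{n+2} + (-2 n(n-1) - 5 n + 10) a_n = 0.
Thus a_{n+2} = (2 n(n-1) + 5 n - 10) / ((n+1)(n+2)) * a_n.

Check with a_0 = -1, a_1 = -2 (apply the recurrence for n = 0, 1, 2, 3): a_0 = -1, a_1 = -2, a_2 = 5, a_3 = 5/3, a_4 = 5/3, a_5 = 17/12.

a_(n+2) = (2 n(n-1) + 5 n - 10) / ((n+1)(n+2)) * a_n; check: a_0 = -1, a_1 = -2, a_2 = 5, a_3 = 5/3, a_4 = 5/3, a_5 = 17/12
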